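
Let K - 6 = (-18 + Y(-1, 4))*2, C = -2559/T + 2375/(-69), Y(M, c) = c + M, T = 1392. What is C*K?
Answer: 1160857/1334 ≈ 870.21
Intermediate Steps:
Y(M, c) = M + c
C = -1160857/32016 (C = -2559/1392 + 2375/(-69) = -2559*1/1392 + 2375*(-1/69) = -853/464 - 2375/69 = -1160857/32016 ≈ -36.259)
K = -24 (K = 6 + (-18 + (-1 + 4))*2 = 6 + (-18 + 3)*2 = 6 - 15*2 = 6 - 30 = -24)
C*K = -1160857/32016*(-24) = 1160857/1334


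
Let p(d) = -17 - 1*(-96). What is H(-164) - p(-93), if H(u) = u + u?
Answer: -407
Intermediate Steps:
H(u) = 2*u
p(d) = 79 (p(d) = -17 + 96 = 79)
H(-164) - p(-93) = 2*(-164) - 1*79 = -328 - 79 = -407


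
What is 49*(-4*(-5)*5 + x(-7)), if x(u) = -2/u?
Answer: 4914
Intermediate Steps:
49*(-4*(-5)*5 + x(-7)) = 49*(-4*(-5)*5 - 2/(-7)) = 49*(20*5 - 2*(-⅐)) = 49*(100 + 2/7) = 49*(702/7) = 4914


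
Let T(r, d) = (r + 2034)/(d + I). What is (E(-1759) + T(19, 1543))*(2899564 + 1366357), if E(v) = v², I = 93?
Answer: 21593744723787049/1636 ≈ 1.3199e+13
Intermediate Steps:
T(r, d) = (2034 + r)/(93 + d) (T(r, d) = (r + 2034)/(d + 93) = (2034 + r)/(93 + d))
(E(-1759) + T(19, 1543))*(2899564 + 1366357) = ((-1759)² + (2034 + 19)/(93 + 1543))*(2899564 + 1366357) = (3094081 + 2053/1636)*4265921 = (5061918569/1636)*4265921 = 21593744723787049/1636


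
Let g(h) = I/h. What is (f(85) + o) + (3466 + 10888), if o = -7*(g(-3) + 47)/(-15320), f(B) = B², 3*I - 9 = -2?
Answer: 371914429/17235 ≈ 21579.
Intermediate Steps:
I = 7/3 (I = 3 + (⅓)*(-2) = 3 - ⅔ = 7/3 ≈ 2.3333)
g(h) = 7/(3*h)
o = 364/17235 (o = -7*((7/3)/(-3) + 47)/(-15320) = -7*((7/3)*(-⅓) + 47)*(-1/15320) = -7*(-7/9 + 47)*(-1/15320) = -7*416/9*(-1/15320) = -2912/9*(-1/15320) = 364/17235 ≈ 0.021120)
(f(85) + o) + (3466 + 10888) = (85² + 364/17235) + (3466 + 10888) = (7225 + 364/17235) + 14354 = 124523239/17235 + 14354 = 371914429/17235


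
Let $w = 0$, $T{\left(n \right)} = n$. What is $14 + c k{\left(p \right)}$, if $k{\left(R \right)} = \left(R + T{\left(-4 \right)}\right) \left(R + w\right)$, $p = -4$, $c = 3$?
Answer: $110$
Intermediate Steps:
$k{\left(R \right)} = R \left(-4 + R\right)$ ($k{\left(R \right)} = \left(R - 4\right) \left(R + 0\right) = \left(-4 + R\right) R = R \left(-4 + R\right)$)
$14 + c k{\left(p \right)} = 14 + 3 \left(- 4 \left(-4 - 4\right)\right) = 14 + 3 \left(\left(-4\right) \left(-8\right)\right) = 14 + 3 \cdot 32 = 14 + 96 = 110$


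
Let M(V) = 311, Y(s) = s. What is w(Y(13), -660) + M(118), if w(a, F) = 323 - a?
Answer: 621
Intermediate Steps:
w(Y(13), -660) + M(118) = (323 - 1*13) + 311 = (323 - 13) + 311 = 310 + 311 = 621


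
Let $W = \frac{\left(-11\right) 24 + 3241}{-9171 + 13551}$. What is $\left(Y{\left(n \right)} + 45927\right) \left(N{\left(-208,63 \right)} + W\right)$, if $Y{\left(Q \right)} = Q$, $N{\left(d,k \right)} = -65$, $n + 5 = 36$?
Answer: $- \frac{6473712817}{2190} \approx -2.956 \cdot 10^{6}$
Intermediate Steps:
$n = 31$ ($n = -5 + 36 = 31$)
$W = \frac{2977}{4380}$ ($W = \frac{-264 + 3241}{4380} = 2977 \cdot \frac{1}{4380} = \frac{2977}{4380} \approx 0.67968$)
$\left(Y{\left(n \right)} + 45927\right) \left(N{\left(-208,63 \right)} + W\right) = \left(31 + 45927\right) \left(-65 + \frac{2977}{4380}\right) = 45958 \left(- \frac{281723}{4380}\right) = - \frac{6473712817}{2190}$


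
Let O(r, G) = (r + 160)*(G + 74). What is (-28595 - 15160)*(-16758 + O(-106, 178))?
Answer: 137828250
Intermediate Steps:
O(r, G) = (74 + G)*(160 + r) (O(r, G) = (160 + r)*(74 + G) = (74 + G)*(160 + r))
(-28595 - 15160)*(-16758 + O(-106, 178)) = (-28595 - 15160)*(-16758 + (11840 + 74*(-106) + 160*178 + 178*(-106))) = -43755*(-16758 + (11840 - 7844 + 28480 - 18868)) = -43755*(-16758 + 13608) = -43755*(-3150) = 137828250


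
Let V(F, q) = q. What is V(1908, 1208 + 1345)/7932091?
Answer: 2553/7932091 ≈ 0.00032186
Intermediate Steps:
V(1908, 1208 + 1345)/7932091 = (1208 + 1345)/7932091 = 2553*(1/7932091) = 2553/7932091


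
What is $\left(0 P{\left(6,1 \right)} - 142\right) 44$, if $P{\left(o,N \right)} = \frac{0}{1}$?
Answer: $-6248$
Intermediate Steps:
$P{\left(o,N \right)} = 0$ ($P{\left(o,N \right)} = 0 \cdot 1 = 0$)
$\left(0 P{\left(6,1 \right)} - 142\right) 44 = \left(0 \cdot 0 - 142\right) 44 = \left(0 - 142\right) 44 = \left(-142\right) 44 = -6248$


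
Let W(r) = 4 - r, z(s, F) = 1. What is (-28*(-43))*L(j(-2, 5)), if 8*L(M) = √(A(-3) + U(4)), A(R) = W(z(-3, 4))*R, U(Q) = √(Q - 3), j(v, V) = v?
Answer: 301*I*√2 ≈ 425.68*I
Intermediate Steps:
U(Q) = √(-3 + Q)
A(R) = 3*R (A(R) = (4 - 1*1)*R = (4 - 1)*R = 3*R)
L(M) = I*√2/4 (L(M) = √(3*(-3) + √(-3 + 4))/8 = √(-9 + √1)/8 = √(-9 + 1)/8 = √(-8)/8 = (2*I*√2)/8 = I*√2/4)
(-28*(-43))*L(j(-2, 5)) = (-28*(-43))*(I*√2/4) = 1204*(I*√2/4) = 301*I*√2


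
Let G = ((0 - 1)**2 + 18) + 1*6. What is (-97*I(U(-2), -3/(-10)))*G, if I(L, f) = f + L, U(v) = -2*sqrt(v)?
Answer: -1455/2 + 4850*I*sqrt(2) ≈ -727.5 + 6858.9*I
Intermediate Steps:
I(L, f) = L + f
G = 25 (G = ((-1)**2 + 18) + 6 = (1 + 18) + 6 = 19 + 6 = 25)
(-97*I(U(-2), -3/(-10)))*G = -97*(-2*I*sqrt(2) - 3/(-10))*25 = -97*(-2*I*sqrt(2) - 3*(-1/10))*25 = -97*(-2*I*sqrt(2) + 3/10)*25 = -97*(3/10 - 2*I*sqrt(2))*25 = (-291/10 + 194*I*sqrt(2))*25 = -1455/2 + 4850*I*sqrt(2)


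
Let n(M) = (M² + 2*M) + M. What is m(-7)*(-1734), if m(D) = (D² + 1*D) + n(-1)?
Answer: -69360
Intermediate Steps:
n(M) = M² + 3*M
m(D) = -2 + D + D² (m(D) = (D² + 1*D) - (3 - 1) = (D² + D) - 1*2 = (D + D²) - 2 = -2 + D + D²)
m(-7)*(-1734) = (-2 - 7 + (-7)²)*(-1734) = (-2 - 7 + 49)*(-1734) = 40*(-1734) = -69360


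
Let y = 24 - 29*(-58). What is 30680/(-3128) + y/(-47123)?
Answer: -181383751/18425093 ≈ -9.8444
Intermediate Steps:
y = 1706 (y = 24 + 1682 = 1706)
30680/(-3128) + y/(-47123) = 30680/(-3128) + 1706/(-47123) = 30680*(-1/3128) + 1706*(-1/47123) = -3835/391 - 1706/47123 = -181383751/18425093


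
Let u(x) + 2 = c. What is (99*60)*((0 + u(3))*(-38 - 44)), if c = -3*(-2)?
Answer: -1948320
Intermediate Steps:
c = 6
u(x) = 4 (u(x) = -2 + 6 = 4)
(99*60)*((0 + u(3))*(-38 - 44)) = (99*60)*((0 + 4)*(-38 - 44)) = 5940*(4*(-82)) = 5940*(-328) = -1948320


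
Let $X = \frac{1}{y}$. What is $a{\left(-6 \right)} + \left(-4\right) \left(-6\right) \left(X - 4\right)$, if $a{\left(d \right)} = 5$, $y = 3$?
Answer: $-83$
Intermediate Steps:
$X = \frac{1}{3} \approx 0.33333$
$a{\left(-6 \right)} + \left(-4\right) \left(-6\right) \left(X - 4\right) = 5 + \left(-4\right) \left(-6\right) \left(\frac{1}{3} - 4\right) = 5 + 24 \left(\frac{1}{3} - 4\right) = 5 + 24 \left(- \frac{11}{3}\right) = 5 - 88 = -83$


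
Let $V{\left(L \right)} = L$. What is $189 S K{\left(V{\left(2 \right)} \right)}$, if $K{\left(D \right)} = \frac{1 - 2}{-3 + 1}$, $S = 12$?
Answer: $1134$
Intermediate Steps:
$K{\left(D \right)} = \frac{1}{2}$ ($K{\left(D \right)} = - \frac{1}{-2} = \left(-1\right) \left(- \frac{1}{2}\right) = \frac{1}{2}$)
$189 S K{\left(V{\left(2 \right)} \right)} = 189 \cdot 12 \cdot \frac{1}{2} = 2268 \cdot \frac{1}{2} = 1134$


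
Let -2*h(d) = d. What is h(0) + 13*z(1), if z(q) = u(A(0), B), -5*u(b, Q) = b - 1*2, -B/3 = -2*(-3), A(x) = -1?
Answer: 39/5 ≈ 7.8000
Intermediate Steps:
h(d) = -d/2
B = -18 (B = -(-6)*(-3) = -3*6 = -18)
u(b, Q) = ⅖ - b/5 (u(b, Q) = -(b - 1*2)/5 = -(b - 2)/5 = -(-2 + b)/5 = ⅖ - b/5)
z(q) = ⅗ (z(q) = ⅖ - ⅕*(-1) = ⅖ + ⅕ = ⅗)
h(0) + 13*z(1) = -½*0 + 13*(⅗) = 0 + 39/5 = 39/5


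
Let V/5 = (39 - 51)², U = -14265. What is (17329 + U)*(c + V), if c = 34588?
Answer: 108183712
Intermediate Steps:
V = 720 (V = 5*(39 - 51)² = 5*(-12)² = 5*144 = 720)
(17329 + U)*(c + V) = (17329 - 14265)*(34588 + 720) = 3064*35308 = 108183712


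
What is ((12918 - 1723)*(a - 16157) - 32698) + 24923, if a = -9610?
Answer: -288469340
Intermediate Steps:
((12918 - 1723)*(a - 16157) - 32698) + 24923 = ((12918 - 1723)*(-9610 - 16157) - 32698) + 24923 = (11195*(-25767) - 32698) + 24923 = (-288461565 - 32698) + 24923 = -288494263 + 24923 = -288469340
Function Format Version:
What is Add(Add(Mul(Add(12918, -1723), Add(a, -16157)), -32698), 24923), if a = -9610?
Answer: -288469340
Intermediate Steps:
Add(Add(Mul(Add(12918, -1723), Add(a, -16157)), -32698), 24923) = Add(Add(Mul(Add(12918, -1723), Add(-9610, -16157)), -32698), 24923) = Add(Add(Mul(11195, -25767), -32698), 24923) = Add(Add(-288461565, -32698), 24923) = Add(-288494263, 24923) = -288469340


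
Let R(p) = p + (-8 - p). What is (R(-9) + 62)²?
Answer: 2916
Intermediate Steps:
R(p) = -8
(R(-9) + 62)² = (-8 + 62)² = 54² = 2916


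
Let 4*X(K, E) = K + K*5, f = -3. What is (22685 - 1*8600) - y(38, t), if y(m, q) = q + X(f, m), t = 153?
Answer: 27873/2 ≈ 13937.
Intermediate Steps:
X(K, E) = 3*K/2 (X(K, E) = (K + K*5)/4 = (K + 5*K)/4 = (6*K)/4 = 3*K/2)
y(m, q) = -9/2 + q (y(m, q) = q + (3/2)*(-3) = q - 9/2 = -9/2 + q)
(22685 - 1*8600) - y(38, t) = (22685 - 1*8600) - (-9/2 + 153) = (22685 - 8600) - 1*297/2 = 14085 - 297/2 = 27873/2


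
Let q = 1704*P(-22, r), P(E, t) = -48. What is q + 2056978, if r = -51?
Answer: 1975186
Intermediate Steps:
q = -81792 (q = 1704*(-48) = -81792)
q + 2056978 = -81792 + 2056978 = 1975186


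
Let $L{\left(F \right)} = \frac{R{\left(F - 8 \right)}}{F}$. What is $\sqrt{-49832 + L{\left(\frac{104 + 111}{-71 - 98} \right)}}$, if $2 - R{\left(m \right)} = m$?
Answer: $\frac{i \sqrt{92155751}}{43} \approx 223.25 i$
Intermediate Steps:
$R{\left(m \right)} = 2 - m$
$L{\left(F \right)} = \frac{10 - F}{F}$ ($L{\left(F \right)} = \frac{2 - \left(F - 8\right)}{F} = \frac{2 - \left(-8 + F\right)}{F} = \frac{10 - F}{F}$)
$\sqrt{-49832 + L{\left(\frac{104 + 111}{-71 - 98} \right)}} = \sqrt{-49832 + \frac{10 - \frac{104 + 111}{-71 - 98}}{\left(104 + 111\right) \frac{1}{-71 - 98}}} = \sqrt{-49832 + \frac{10 - \frac{215}{-169}}{215 \frac{1}{-169}}} = \sqrt{-49832 + \frac{10 - 215 \left(- \frac{1}{169}\right)}{215 \left(- \frac{1}{169}\right)}} = \sqrt{-49832 + \frac{10 - - \frac{215}{169}}{- \frac{215}{169}}} = \sqrt{-49832 - \frac{169 \left(10 + \frac{215}{169}\right)}{215}} = \sqrt{-49832 - \frac{381}{43}} = \sqrt{- \frac{2143157}{43}} = \frac{i \sqrt{92155751}}{43}$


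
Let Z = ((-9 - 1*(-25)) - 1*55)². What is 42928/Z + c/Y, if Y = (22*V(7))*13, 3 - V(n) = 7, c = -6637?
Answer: 4554193/133848 ≈ 34.025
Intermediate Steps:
V(n) = -4 (V(n) = 3 - 1*7 = 3 - 7 = -4)
Y = -1144 (Y = (22*(-4))*13 = -88*13 = -1144)
Z = 1521 (Z = ((-9 + 25) - 55)² = (16 - 55)² = (-39)² = 1521)
42928/Z + c/Y = 42928/1521 - 6637/(-1144) = 42928*(1/1521) - 6637*(-1/1144) = 42928/1521 + 6637/1144 = 4554193/133848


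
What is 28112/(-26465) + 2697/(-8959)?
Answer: -10426823/7648385 ≈ -1.3633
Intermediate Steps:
28112/(-26465) + 2697/(-8959) = 28112*(-1/26465) + 2697*(-1/8959) = -28112/26465 - 87/289 = -10426823/7648385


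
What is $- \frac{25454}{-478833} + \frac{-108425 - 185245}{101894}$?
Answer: $- \frac{5308664509}{1876546527} \approx -2.829$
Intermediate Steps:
$- \frac{25454}{-478833} + \frac{-108425 - 185245}{101894} = \left(-25454\right) \left(- \frac{1}{478833}\right) + \left(-108425 - 185245\right) \frac{1}{101894} = \frac{25454}{478833} - \frac{11295}{3919} = - \frac{5308664509}{1876546527}$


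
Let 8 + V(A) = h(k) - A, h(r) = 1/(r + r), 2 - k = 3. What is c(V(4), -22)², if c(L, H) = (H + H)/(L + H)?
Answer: 7744/4761 ≈ 1.6265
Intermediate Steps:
k = -1 (k = 2 - 1*3 = 2 - 3 = -1)
h(r) = 1/(2*r)
V(A) = -17/2 - A (V(A) = -8 + ((½)/(-1) - A) = -8 + ((½)*(-1) - A) = -8 + (-½ - A) = -17/2 - A)
c(L, H) = 2*H/(H + L) (c(L, H) = (2*H)/(H + L) = 2*H/(H + L))
c(V(4), -22)² = (2*(-22)/(-22 + (-17/2 - 1*4)))² = (2*(-22)/(-22 + (-17/2 - 4)))² = (2*(-22)/(-22 - 25/2))² = (2*(-22)/(-69/2))² = (2*(-22)*(-2/69))² = (88/69)² = 7744/4761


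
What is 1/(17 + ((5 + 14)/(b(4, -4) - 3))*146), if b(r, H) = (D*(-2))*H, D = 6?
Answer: 45/3539 ≈ 0.012715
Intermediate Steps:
b(r, H) = -12*H (b(r, H) = (6*(-2))*H = -12*H)
1/(17 + ((5 + 14)/(b(4, -4) - 3))*146) = 1/(17 + ((5 + 14)/(-12*(-4) - 3))*146) = 1/(17 + (19/(48 - 3))*146) = 1/(17 + (19/45)*146) = 1/(17 + 2774/45) = 1/(3539/45) = 45/3539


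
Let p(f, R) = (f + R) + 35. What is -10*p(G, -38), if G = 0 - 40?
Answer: 430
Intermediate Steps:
G = -40
p(f, R) = 35 + R + f (p(f, R) = (R + f) + 35 = 35 + R + f)
-10*p(G, -38) = -10*(35 - 38 - 40) = -10*(-43) = 430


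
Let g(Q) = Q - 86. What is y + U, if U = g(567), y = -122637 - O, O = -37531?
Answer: -84625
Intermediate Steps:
g(Q) = -86 + Q
y = -85106 (y = -122637 - 1*(-37531) = -122637 + 37531 = -85106)
U = 481 (U = -86 + 567 = 481)
y + U = -85106 + 481 = -84625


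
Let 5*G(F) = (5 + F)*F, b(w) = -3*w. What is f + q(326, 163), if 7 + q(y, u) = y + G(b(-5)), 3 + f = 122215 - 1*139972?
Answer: -17381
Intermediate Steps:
G(F) = F*(5 + F)/5 (G(F) = ((5 + F)*F)/5 = (F*(5 + F))/5 = F*(5 + F)/5)
f = -17760 (f = -3 + (122215 - 1*139972) = -3 + (122215 - 139972) = -3 - 17757 = -17760)
q(y, u) = 53 + y (q(y, u) = -7 + (y + (-3*(-5))*(5 - 3*(-5))/5) = -7 + (y + (1/5)*15*(5 + 15)) = -7 + (y + (1/5)*15*20) = -7 + (y + 60) = -7 + (60 + y) = 53 + y)
f + q(326, 163) = -17760 + (53 + 326) = -17760 + 379 = -17381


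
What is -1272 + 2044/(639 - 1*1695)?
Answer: -336319/264 ≈ -1273.9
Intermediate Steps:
-1272 + 2044/(639 - 1*1695) = -1272 + 2044/(639 - 1695) = -1272 + 2044/(-1056) = -1272 + 2044*(-1/1056) = -1272 - 511/264 = -336319/264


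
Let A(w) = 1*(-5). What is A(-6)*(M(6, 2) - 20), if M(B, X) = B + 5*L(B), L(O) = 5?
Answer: -55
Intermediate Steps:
A(w) = -5
M(B, X) = 25 + B (M(B, X) = B + 5*5 = B + 25 = 25 + B)
A(-6)*(M(6, 2) - 20) = -5*((25 + 6) - 20) = -5*(31 - 20) = -5*11 = -55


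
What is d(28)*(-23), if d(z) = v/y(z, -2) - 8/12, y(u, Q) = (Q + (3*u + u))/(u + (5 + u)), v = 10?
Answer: -3703/33 ≈ -112.21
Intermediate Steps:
y(u, Q) = (Q + 4*u)/(5 + 2*u)
d(z) = -⅔ + 10*(5 + 2*z)/(-2 + 4*z) (d(z) = 10/(((-2 + 4*z)/(5 + 2*z))) - 8/12 = 10*((5 + 2*z)/(-2 + 4*z)) - 8*1/12 = 10*(5 + 2*z)/(-2 + 4*z) - ⅔ = -⅔ + 10*(5 + 2*z)/(-2 + 4*z))
d(28)*(-23) = ((77 + 26*28)/(3*(-1 + 2*28)))*(-23) = ((77 + 728)/(3*(-1 + 56)))*(-23) = ((⅓)*805/55)*(-23) = ((⅓)*(1/55)*805)*(-23) = (161/33)*(-23) = -3703/33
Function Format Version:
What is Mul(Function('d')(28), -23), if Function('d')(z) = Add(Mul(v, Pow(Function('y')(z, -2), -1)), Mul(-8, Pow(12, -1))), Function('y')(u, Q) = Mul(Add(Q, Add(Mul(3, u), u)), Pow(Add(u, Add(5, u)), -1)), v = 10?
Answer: Rational(-3703, 33) ≈ -112.21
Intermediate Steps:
Function('y')(u, Q) = Mul(Pow(Add(5, Mul(2, u)), -1), Add(Q, Mul(4, u))) (Function('y')(u, Q) = Mul(Add(Q, Mul(4, u)), Pow(Add(5, Mul(2, u)), -1)) = Mul(Pow(Add(5, Mul(2, u)), -1), Add(Q, Mul(4, u))))
Function('d')(z) = Add(Rational(-2, 3), Mul(10, Pow(Add(-2, Mul(4, z)), -1), Add(5, Mul(2, z)))) (Function('d')(z) = Add(Mul(10, Pow(Mul(Pow(Add(5, Mul(2, z)), -1), Add(-2, Mul(4, z))), -1)), Mul(-8, Pow(12, -1))) = Add(Mul(10, Mul(Pow(Add(-2, Mul(4, z)), -1), Add(5, Mul(2, z)))), Mul(-8, Rational(1, 12))) = Add(Mul(10, Pow(Add(-2, Mul(4, z)), -1), Add(5, Mul(2, z))), Rational(-2, 3)) = Add(Rational(-2, 3), Mul(10, Pow(Add(-2, Mul(4, z)), -1), Add(5, Mul(2, z)))))
Mul(Function('d')(28), -23) = Mul(Mul(Rational(1, 3), Pow(Add(-1, Mul(2, 28)), -1), Add(77, Mul(26, 28))), -23) = Mul(Mul(Rational(1, 3), Pow(Add(-1, 56), -1), Add(77, 728)), -23) = Mul(Mul(Rational(1, 3), Pow(55, -1), 805), -23) = Mul(Mul(Rational(1, 3), Rational(1, 55), 805), -23) = Mul(Rational(161, 33), -23) = Rational(-3703, 33)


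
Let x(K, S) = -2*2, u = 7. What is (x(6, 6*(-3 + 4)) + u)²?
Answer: 9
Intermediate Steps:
x(K, S) = -4
(x(6, 6*(-3 + 4)) + u)² = (-4 + 7)² = 3² = 9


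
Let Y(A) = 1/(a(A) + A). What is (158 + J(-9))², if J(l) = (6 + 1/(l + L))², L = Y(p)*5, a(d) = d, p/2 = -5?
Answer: 69604158276/1874161 ≈ 37139.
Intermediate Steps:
p = -10 (p = 2*(-5) = -10)
Y(A) = 1/(2*A) (Y(A) = 1/(A + A) = 1/(2*A))
L = -¼ (L = ((½)/(-10))*5 = ((½)*(-⅒))*5 = -1/20*5 = -¼ ≈ -0.25000)
J(l) = (6 + 1/(-¼ + l))² (J(l) = (6 + 1/(l - ¼))² = (6 + 1/(-¼ + l))²)
(158 + J(-9))² = (158 + 4*(-1 + 12*(-9))²/(-1 + 4*(-9))²)² = (158 + 4*(-1 - 108)²/(-1 - 36)²)² = (158 + 4*(-109)²/(-37)²)² = (158 + 4*(1/1369)*11881)² = (158 + 47524/1369)² = (263826/1369)² = 69604158276/1874161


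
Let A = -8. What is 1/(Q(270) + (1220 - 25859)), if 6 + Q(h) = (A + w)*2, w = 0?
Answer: -1/24661 ≈ -4.0550e-5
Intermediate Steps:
Q(h) = -22 (Q(h) = -6 + (-8 + 0)*2 = -6 - 8*2 = -6 - 16 = -22)
1/(Q(270) + (1220 - 25859)) = 1/(-22 + (1220 - 25859)) = 1/(-22 - 24639) = 1/(-24661) = -1/24661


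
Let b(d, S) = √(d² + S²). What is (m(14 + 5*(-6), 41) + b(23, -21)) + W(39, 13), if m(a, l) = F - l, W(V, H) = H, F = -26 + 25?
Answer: -29 + √970 ≈ 2.1448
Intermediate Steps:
F = -1
b(d, S) = √(S² + d²)
m(a, l) = -1 - l
(m(14 + 5*(-6), 41) + b(23, -21)) + W(39, 13) = ((-1 - 1*41) + √((-21)² + 23²)) + 13 = ((-1 - 41) + √(441 + 529)) + 13 = (-42 + √970) + 13 = -29 + √970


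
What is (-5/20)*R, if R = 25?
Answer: -25/4 ≈ -6.2500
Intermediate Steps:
(-5/20)*R = (-5/20)*25 = ((1/20)*(-5))*25 = -1/4*25 = -25/4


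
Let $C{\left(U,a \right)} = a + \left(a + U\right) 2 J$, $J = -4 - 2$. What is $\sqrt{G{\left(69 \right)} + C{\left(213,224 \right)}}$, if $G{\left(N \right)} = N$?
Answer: $i \sqrt{4951} \approx 70.363 i$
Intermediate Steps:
$J = -6$
$C{\left(U,a \right)} = - 12 U - 11 a$ ($C{\left(U,a \right)} = a + \left(a + U\right) 2 \left(-6\right) = a + \left(U + a\right) 2 \left(-6\right) = a + \left(2 U + 2 a\right) \left(-6\right) = a - \left(12 U + 12 a\right) = - 12 U - 11 a$)
$\sqrt{G{\left(69 \right)} + C{\left(213,224 \right)}} = \sqrt{69 - 5020} = \sqrt{-4951} = i \sqrt{4951}$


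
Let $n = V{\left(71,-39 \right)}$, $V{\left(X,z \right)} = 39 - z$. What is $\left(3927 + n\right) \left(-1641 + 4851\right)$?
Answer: $12856050$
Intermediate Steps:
$n = 78$ ($n = 39 - -39 = 39 + 39 = 78$)
$\left(3927 + n\right) \left(-1641 + 4851\right) = \left(3927 + 78\right) \left(-1641 + 4851\right) = 4005 \cdot 3210 = 12856050$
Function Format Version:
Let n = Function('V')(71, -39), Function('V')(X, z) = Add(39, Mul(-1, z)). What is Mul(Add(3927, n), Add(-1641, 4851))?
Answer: 12856050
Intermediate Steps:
n = 78 (n = Add(39, Mul(-1, -39)) = Add(39, 39) = 78)
Mul(Add(3927, n), Add(-1641, 4851)) = Mul(Add(3927, 78), Add(-1641, 4851)) = Mul(4005, 3210) = 12856050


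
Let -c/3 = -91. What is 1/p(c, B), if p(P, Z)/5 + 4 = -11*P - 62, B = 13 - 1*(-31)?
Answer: -1/15345 ≈ -6.5168e-5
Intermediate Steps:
c = 273 (c = -3*(-91) = 273)
B = 44 (B = 13 + 31 = 44)
p(P, Z) = -330 - 55*P (p(P, Z) = -20 + 5*(-11*P - 62) = -20 + 5*(-62 - 11*P) = -20 + (-310 - 55*P) = -330 - 55*P)
1/p(c, B) = 1/(-330 - 55*273) = 1/(-330 - 15015) = 1/(-15345) = -1/15345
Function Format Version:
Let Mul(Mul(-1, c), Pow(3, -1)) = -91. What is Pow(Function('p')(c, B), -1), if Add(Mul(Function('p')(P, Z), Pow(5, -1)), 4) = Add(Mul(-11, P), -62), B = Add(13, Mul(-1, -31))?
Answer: Rational(-1, 15345) ≈ -6.5168e-5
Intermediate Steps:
c = 273 (c = Mul(-3, -91) = 273)
B = 44 (B = Add(13, 31) = 44)
Function('p')(P, Z) = Add(-330, Mul(-55, P)) (Function('p')(P, Z) = Add(-20, Mul(5, Add(Mul(-11, P), -62))) = Add(-20, Mul(5, Add(-62, Mul(-11, P)))) = Add(-20, Add(-310, Mul(-55, P))) = Add(-330, Mul(-55, P)))
Pow(Function('p')(c, B), -1) = Pow(Add(-330, Mul(-55, 273)), -1) = Pow(Add(-330, -15015), -1) = Pow(-15345, -1) = Rational(-1, 15345)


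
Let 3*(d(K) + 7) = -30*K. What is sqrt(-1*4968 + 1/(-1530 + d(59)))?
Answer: I*sqrt(22475874999)/2127 ≈ 70.484*I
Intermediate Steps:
d(K) = -7 - 10*K (d(K) = -7 + (-30*K)/3 = -7 - 10*K)
sqrt(-1*4968 + 1/(-1530 + d(59))) = sqrt(-1*4968 + 1/(-1530 + (-7 - 10*59))) = sqrt(-4968 + 1/(-1530 + (-7 - 590))) = sqrt(-4968 + 1/(-1530 - 597)) = sqrt(-4968 + 1/(-2127)) = sqrt(-4968 - 1/2127) = sqrt(-10566937/2127) = I*sqrt(22475874999)/2127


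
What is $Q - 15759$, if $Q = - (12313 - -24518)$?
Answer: $-52590$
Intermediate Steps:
$Q = -36831$ ($Q = - (12313 + 24518) = \left(-1\right) 36831 = -36831$)
$Q - 15759 = -36831 - 15759 = -52590$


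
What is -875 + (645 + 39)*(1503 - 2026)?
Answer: -358607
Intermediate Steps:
-875 + (645 + 39)*(1503 - 2026) = -875 + 684*(-523) = -875 - 357732 = -358607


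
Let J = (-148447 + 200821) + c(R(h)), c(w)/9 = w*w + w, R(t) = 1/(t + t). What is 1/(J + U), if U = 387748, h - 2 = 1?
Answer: 4/1760495 ≈ 2.2721e-6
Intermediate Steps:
h = 3 (h = 2 + 1 = 3)
R(t) = 1/(2*t)
c(w) = 9*w + 9*w**2 (c(w) = 9*(w*w + w) = 9*(w**2 + w) = 9*(w + w**2) = 9*w + 9*w**2)
J = 209503/4 (J = (-148447 + 200821) + 9*((1/2)/3)*(1 + (1/2)/3) = 52374 + 9*((1/2)*(1/3))*(1 + (1/2)*(1/3)) = 52374 + 9*(1/6)*(1 + 1/6) = 52374 + 9*(1/6)*(7/6) = 52374 + 7/4 = 209503/4 ≈ 52376.)
1/(J + U) = 1/(209503/4 + 387748) = 1/(1760495/4) = 4/1760495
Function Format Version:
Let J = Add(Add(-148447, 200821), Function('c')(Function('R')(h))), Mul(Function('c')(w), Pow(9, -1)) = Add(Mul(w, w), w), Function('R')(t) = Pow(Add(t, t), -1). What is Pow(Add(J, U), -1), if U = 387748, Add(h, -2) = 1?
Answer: Rational(4, 1760495) ≈ 2.2721e-6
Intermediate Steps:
h = 3 (h = Add(2, 1) = 3)
Function('R')(t) = Mul(Rational(1, 2), Pow(t, -1)) (Function('R')(t) = Pow(Mul(2, t), -1) = Mul(Rational(1, 2), Pow(t, -1)))
Function('c')(w) = Add(Mul(9, w), Mul(9, Pow(w, 2))) (Function('c')(w) = Mul(9, Add(Mul(w, w), w)) = Mul(9, Add(Pow(w, 2), w)) = Mul(9, Add(w, Pow(w, 2))) = Add(Mul(9, w), Mul(9, Pow(w, 2))))
J = Rational(209503, 4) (J = Add(Add(-148447, 200821), Mul(9, Mul(Rational(1, 2), Pow(3, -1)), Add(1, Mul(Rational(1, 2), Pow(3, -1))))) = Add(52374, Mul(9, Mul(Rational(1, 2), Rational(1, 3)), Add(1, Mul(Rational(1, 2), Rational(1, 3))))) = Add(52374, Mul(9, Rational(1, 6), Add(1, Rational(1, 6)))) = Add(52374, Mul(9, Rational(1, 6), Rational(7, 6))) = Add(52374, Rational(7, 4)) = Rational(209503, 4) ≈ 52376.)
Pow(Add(J, U), -1) = Pow(Add(Rational(209503, 4), 387748), -1) = Pow(Rational(1760495, 4), -1) = Rational(4, 1760495)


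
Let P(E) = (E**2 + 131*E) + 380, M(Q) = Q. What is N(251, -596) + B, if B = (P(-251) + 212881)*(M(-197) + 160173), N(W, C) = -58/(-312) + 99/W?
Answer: 1524543513948259/39156 ≈ 3.8935e+10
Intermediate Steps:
P(E) = 380 + E**2 + 131*E
N(W, C) = 29/156 + 99/W (N(W, C) = -58*(-1/312) + 99/W = 29/156 + 99/W)
B = 38935118856 (B = ((380 + (-251)**2 + 131*(-251)) + 212881)*(-197 + 160173) = ((380 + 63001 - 32881) + 212881)*159976 = (30500 + 212881)*159976 = 243381*159976 = 38935118856)
N(251, -596) + B = (29/156 + 99/251) + 38935118856 = 22723/39156 + 38935118856 = 1524543513948259/39156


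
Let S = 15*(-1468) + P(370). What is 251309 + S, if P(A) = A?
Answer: 229659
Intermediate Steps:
S = -21650 (S = 15*(-1468) + 370 = -22020 + 370 = -21650)
251309 + S = 251309 - 21650 = 229659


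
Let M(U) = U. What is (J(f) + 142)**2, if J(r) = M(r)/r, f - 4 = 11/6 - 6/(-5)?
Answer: 20449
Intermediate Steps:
f = 211/30 (f = 4 + (11/6 - 6/(-5)) = 4 + (11*(1/6) - 6*(-1/5)) = 4 + (11/6 + 6/5) = 4 + 91/30 = 211/30 ≈ 7.0333)
J(r) = 1 (J(r) = r/r = 1)
(J(f) + 142)**2 = (1 + 142)**2 = 143**2 = 20449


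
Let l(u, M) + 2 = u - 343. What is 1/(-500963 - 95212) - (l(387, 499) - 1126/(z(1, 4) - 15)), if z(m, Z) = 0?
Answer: -69792221/596175 ≈ -117.07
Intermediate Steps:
l(u, M) = -345 + u (l(u, M) = -2 + (u - 343) = -2 + (-343 + u) = -345 + u)
1/(-500963 - 95212) - (l(387, 499) - 1126/(z(1, 4) - 15)) = 1/(-500963 - 95212) - ((-345 + 387) - 1126/(0 - 15)) = 1/(-596175) - (42 - 1126/(-15)) = -1/596175 - (42 - 1126*(-1)/15) = -1/596175 - (42 - 1*(-1126/15)) = -1/596175 - (42 + 1126/15) = -1/596175 - 1*1756/15 = -1/596175 - 1756/15 = -69792221/596175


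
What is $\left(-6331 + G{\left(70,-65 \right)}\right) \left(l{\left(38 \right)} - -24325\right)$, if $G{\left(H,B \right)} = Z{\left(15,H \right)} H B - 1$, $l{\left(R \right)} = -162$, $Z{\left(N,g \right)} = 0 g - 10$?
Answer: $946416384$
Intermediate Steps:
$Z{\left(N,g \right)} = -10$ ($Z{\left(N,g \right)} = 0 - 10 = -10$)
$G{\left(H,B \right)} = -1 - 10 B H$ ($G{\left(H,B \right)} = - 10 H B - 1 = - 10 B H - 1 = -1 - 10 B H$)
$\left(-6331 + G{\left(70,-65 \right)}\right) \left(l{\left(38 \right)} - -24325\right) = \left(-6331 - \left(1 - 45500\right)\right) \left(-162 - -24325\right) = \left(-6331 + \left(-1 + 45500\right)\right) \left(-162 + 24325\right) = \left(-6331 + 45499\right) 24163 = 39168 \cdot 24163 = 946416384$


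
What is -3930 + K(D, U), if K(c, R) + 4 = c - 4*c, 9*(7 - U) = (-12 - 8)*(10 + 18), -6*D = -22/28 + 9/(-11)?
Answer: -1211919/308 ≈ -3934.8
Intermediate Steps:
D = 247/924 (D = -(-22/28 + 9/(-11))/6 = -(-22*1/28 + 9*(-1/11))/6 = -(-11/14 - 9/11)/6 = -⅙*(-247/154) = 247/924 ≈ 0.26732)
U = 623/9 (U = 7 - (-12 - 8)*(10 + 18)/9 = 7 - (-20)*28/9 = 7 - ⅑*(-560) = 7 + 560/9 = 623/9 ≈ 69.222)
K(c, R) = -4 - 3*c (K(c, R) = -4 + (c - 4*c) = -4 - 3*c)
-3930 + K(D, U) = -3930 + (-4 - 3*247/924) = -3930 + (-4 - 247/308) = -3930 - 1479/308 = -1211919/308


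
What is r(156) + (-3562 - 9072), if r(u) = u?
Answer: -12478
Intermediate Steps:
r(156) + (-3562 - 9072) = 156 + (-3562 - 9072) = 156 - 12634 = -12478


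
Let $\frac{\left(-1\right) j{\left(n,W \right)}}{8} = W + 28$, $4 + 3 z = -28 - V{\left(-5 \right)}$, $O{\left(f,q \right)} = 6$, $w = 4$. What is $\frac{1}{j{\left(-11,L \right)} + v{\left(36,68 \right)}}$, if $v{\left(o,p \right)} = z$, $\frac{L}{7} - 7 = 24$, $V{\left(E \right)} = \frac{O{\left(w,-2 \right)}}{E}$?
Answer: $- \frac{15}{29554} \approx -0.00050755$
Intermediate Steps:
$V{\left(E \right)} = \frac{6}{E}$
$L = 217$ ($L = 49 + 7 \cdot 24 = 49 + 168 = 217$)
$z = - \frac{154}{15}$ ($z = - \frac{4}{3} + \frac{-28 - \frac{6}{-5}}{3} = - \frac{4}{3} + \frac{-28 - 6 \left(- \frac{1}{5}\right)}{3} = - \frac{4}{3} + \frac{-28 - - \frac{6}{5}}{3} = - \frac{4}{3} + \frac{-28 + \frac{6}{5}}{3} = - \frac{4}{3} + \frac{1}{3} \left(- \frac{134}{5}\right) = - \frac{4}{3} - \frac{134}{15} = - \frac{154}{15} \approx -10.267$)
$v{\left(o,p \right)} = - \frac{154}{15}$
$j{\left(n,W \right)} = -224 - 8 W$ ($j{\left(n,W \right)} = - 8 \left(W + 28\right) = - 8 \left(28 + W\right) = -224 - 8 W$)
$\frac{1}{j{\left(-11,L \right)} + v{\left(36,68 \right)}} = \frac{1}{\left(-224 - 1736\right) - \frac{154}{15}} = \frac{1}{-1960 - \frac{154}{15}} = \frac{1}{- \frac{29554}{15}} = - \frac{15}{29554}$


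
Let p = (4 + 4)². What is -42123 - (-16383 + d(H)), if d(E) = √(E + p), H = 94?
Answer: -25740 - √158 ≈ -25753.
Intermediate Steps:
p = 64 (p = 8² = 64)
d(E) = √(64 + E) (d(E) = √(E + 64) = √(64 + E))
-42123 - (-16383 + d(H)) = -42123 - (-16383 + √(64 + 94)) = -42123 - (-16383 + √158) = -42123 + (16383 - √158) = -25740 - √158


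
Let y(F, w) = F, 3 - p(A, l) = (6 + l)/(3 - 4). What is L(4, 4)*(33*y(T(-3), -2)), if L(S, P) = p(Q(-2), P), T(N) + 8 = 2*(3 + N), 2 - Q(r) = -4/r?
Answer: -3432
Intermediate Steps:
Q(r) = 2 + 4/r (Q(r) = 2 - (-4)/r = 2 + 4/r)
p(A, l) = 9 + l (p(A, l) = 3 - (6 + l)/(3 - 4) = 3 - (6 + l)/(-1) = 3 - (6 + l)*(-1) = 3 - (-6 - l) = 3 + (6 + l) = 9 + l)
T(N) = -2 + 2*N (T(N) = -8 + 2*(3 + N) = -8 + (6 + 2*N) = -2 + 2*N)
L(S, P) = 9 + P
L(4, 4)*(33*y(T(-3), -2)) = (9 + 4)*(33*(-2 + 2*(-3))) = 13*(33*(-2 - 6)) = 13*(33*(-8)) = 13*(-264) = -3432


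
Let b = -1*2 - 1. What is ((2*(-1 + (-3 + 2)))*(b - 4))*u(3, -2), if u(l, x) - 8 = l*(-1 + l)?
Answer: 392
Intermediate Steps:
b = -3 (b = -2 - 1 = -3)
u(l, x) = 8 + l*(-1 + l)
((2*(-1 + (-3 + 2)))*(b - 4))*u(3, -2) = ((2*(-1 + (-3 + 2)))*(-3 - 4))*(8 + 3² - 1*3) = ((2*(-1 - 1))*(-7))*(8 + 9 - 3) = ((2*(-2))*(-7))*14 = -4*(-7)*14 = 28*14 = 392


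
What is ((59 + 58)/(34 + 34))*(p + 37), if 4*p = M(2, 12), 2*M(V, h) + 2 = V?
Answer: 4329/68 ≈ 63.662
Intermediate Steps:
M(V, h) = -1 + V/2
p = 0 (p = (-1 + (1/2)*2)/4 = (-1 + 1)/4 = (1/4)*0 = 0)
((59 + 58)/(34 + 34))*(p + 37) = ((59 + 58)/(34 + 34))*(0 + 37) = (117/68)*37 = 4329/68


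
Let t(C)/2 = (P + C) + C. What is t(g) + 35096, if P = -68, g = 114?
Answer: 35416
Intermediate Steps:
t(C) = -136 + 4*C (t(C) = 2*((-68 + C) + C) = 2*(-68 + 2*C) = -136 + 4*C)
t(g) + 35096 = (-136 + 4*114) + 35096 = (-136 + 456) + 35096 = 320 + 35096 = 35416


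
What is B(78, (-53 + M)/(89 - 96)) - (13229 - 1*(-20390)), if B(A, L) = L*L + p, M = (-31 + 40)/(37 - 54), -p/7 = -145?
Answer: -9405656/289 ≈ -32546.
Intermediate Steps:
p = 1015 (p = -7*(-145) = 1015)
M = -9/17 (M = 9/(-17) = 9*(-1/17) = -9/17 ≈ -0.52941)
B(A, L) = 1015 + L² (B(A, L) = L*L + 1015 = L² + 1015 = 1015 + L²)
B(78, (-53 + M)/(89 - 96)) - (13229 - 1*(-20390)) = (1015 + ((-53 - 9/17)/(89 - 96))²) - (13229 - 1*(-20390)) = (1015 + (-910/17/(-7))²) - (13229 + 20390) = (1015 + (-910/17*(-⅐))²) - 1*33619 = (1015 + (130/17)²) - 33619 = (1015 + 16900/289) - 33619 = 310235/289 - 33619 = -9405656/289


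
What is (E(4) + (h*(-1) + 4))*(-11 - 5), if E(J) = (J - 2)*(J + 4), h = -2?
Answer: -352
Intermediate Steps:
E(J) = (-2 + J)*(4 + J)
(E(4) + (h*(-1) + 4))*(-11 - 5) = ((-8 + 4**2 + 2*4) + (-2*(-1) + 4))*(-11 - 5) = ((-8 + 16 + 8) + (2 + 4))*(-16) = (16 + 6)*(-16) = 22*(-16) = -352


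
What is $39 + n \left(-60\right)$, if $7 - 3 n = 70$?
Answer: $1299$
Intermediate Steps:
$n = -21$ ($n = \frac{7}{3} - \frac{70}{3} = -21$)
$39 + n \left(-60\right) = 39 - -1260 = 39 + 1260 = 1299$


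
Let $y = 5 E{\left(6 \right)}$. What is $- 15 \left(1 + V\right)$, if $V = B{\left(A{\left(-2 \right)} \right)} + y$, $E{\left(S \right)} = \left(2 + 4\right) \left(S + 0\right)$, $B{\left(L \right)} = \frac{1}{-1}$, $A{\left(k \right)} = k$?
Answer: $-2700$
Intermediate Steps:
$B{\left(L \right)} = -1$
$E{\left(S \right)} = 6 S$
$y = 180$ ($y = 5 \cdot 6 \cdot 6 = 5 \cdot 36 = 180$)
$V = 179$ ($V = -1 + 180 = 179$)
$- 15 \left(1 + V\right) = - 15 \left(1 + 179\right) = \left(-15\right) 180 = -2700$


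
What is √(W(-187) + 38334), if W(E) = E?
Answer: √38147 ≈ 195.31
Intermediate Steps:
√(W(-187) + 38334) = √(-187 + 38334) = √38147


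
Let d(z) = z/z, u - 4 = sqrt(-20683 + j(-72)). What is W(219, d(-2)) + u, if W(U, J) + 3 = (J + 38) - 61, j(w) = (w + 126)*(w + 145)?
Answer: -21 + I*sqrt(16741) ≈ -21.0 + 129.39*I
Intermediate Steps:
j(w) = (126 + w)*(145 + w)
u = 4 + I*sqrt(16741) (u = 4 + sqrt(-20683 + (18270 + (-72)**2 + 271*(-72))) = 4 + sqrt(-20683 + (18270 + 5184 - 19512)) = 4 + sqrt(-20683 + 3942) = 4 + sqrt(-16741) = 4 + I*sqrt(16741) ≈ 4.0 + 129.39*I)
d(z) = 1
W(U, J) = -26 + J (W(U, J) = -3 + ((J + 38) - 61) = -3 + ((38 + J) - 61) = -3 + (-23 + J) = -26 + J)
W(219, d(-2)) + u = (-26 + 1) + (4 + I*sqrt(16741)) = -25 + (4 + I*sqrt(16741)) = -21 + I*sqrt(16741)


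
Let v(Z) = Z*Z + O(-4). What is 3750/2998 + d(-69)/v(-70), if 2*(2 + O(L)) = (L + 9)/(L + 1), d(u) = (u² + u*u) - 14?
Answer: 140608077/44045117 ≈ 3.1924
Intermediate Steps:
d(u) = -14 + 2*u² (d(u) = (u² + u²) - 14 = 2*u² - 14 = -14 + 2*u²)
O(L) = -2 + (9 + L)/(2*(1 + L)) (O(L) = -2 + ((L + 9)/(L + 1))/2 = -2 + ((9 + L)/(1 + L))/2 = -2 + (9 + L)/(2*(1 + L)))
v(Z) = -17/6 + Z² (v(Z) = Z*Z + (5 - 3*(-4))/(2*(1 - 4)) = Z² + (½)*(5 + 12)/(-3) = Z² + (½)*(-⅓)*17 = Z² - 17/6 = -17/6 + Z²)
3750/2998 + d(-69)/v(-70) = 3750/2998 + (-14 + 2*(-69)²)/(-17/6 + (-70)²) = 3750*(1/2998) + (-14 + 2*4761)/(-17/6 + 4900) = 1875/1499 + (-14 + 9522)/(29383/6) = 1875/1499 + 9508*(6/29383) = 1875/1499 + 57048/29383 = 140608077/44045117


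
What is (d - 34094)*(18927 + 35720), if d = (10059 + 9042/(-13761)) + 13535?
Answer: -239286862778/417 ≈ -5.7383e+8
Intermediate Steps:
d = 9838424/417 (d = (10059 + 9042*(-1/13761)) + 13535 = (10059 - 274/417) + 13535 = 4194329/417 + 13535 = 9838424/417 ≈ 23593.)
(d - 34094)*(18927 + 35720) = (9838424/417 - 34094)*(18927 + 35720) = -4378774/417*54647 = -239286862778/417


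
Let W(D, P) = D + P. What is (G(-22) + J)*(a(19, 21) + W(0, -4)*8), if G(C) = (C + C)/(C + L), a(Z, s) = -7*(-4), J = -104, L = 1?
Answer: 8560/21 ≈ 407.62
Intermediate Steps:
a(Z, s) = 28
G(C) = 2*C/(1 + C) (G(C) = (C + C)/(C + 1) = (2*C)/(1 + C) = 2*C/(1 + C))
(G(-22) + J)*(a(19, 21) + W(0, -4)*8) = (2*(-22)/(1 - 22) - 104)*(28 + (0 - 4)*8) = (2*(-22)/(-21) - 104)*(28 - 4*8) = (2*(-22)*(-1/21) - 104)*(28 - 32) = (44/21 - 104)*(-4) = -2140/21*(-4) = 8560/21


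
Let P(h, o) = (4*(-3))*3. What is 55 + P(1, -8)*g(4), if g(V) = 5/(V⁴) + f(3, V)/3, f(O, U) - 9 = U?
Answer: -6509/64 ≈ -101.70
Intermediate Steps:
f(O, U) = 9 + U
P(h, o) = -36 (P(h, o) = -12*3 = -36)
g(V) = 3 + 5/V⁴ + V/3 (g(V) = 5/(V⁴) + (9 + V)/3 = 5/V⁴ + (9 + V)*(⅓) = 5/V⁴ + (3 + V/3) = 3 + 5/V⁴ + V/3)
55 + P(1, -8)*g(4) = 55 - 36*(3 + 5/4⁴ + (⅓)*4) = 55 - 36*(3 + 5*(1/256) + 4/3) = 55 - 36*(3 + 5/256 + 4/3) = 55 - 36*3343/768 = 55 - 10029/64 = -6509/64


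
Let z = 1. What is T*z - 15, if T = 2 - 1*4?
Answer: -17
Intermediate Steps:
T = -2 (T = 2 - 4 = -2)
T*z - 15 = -2*1 - 15 = -2 - 15 = -17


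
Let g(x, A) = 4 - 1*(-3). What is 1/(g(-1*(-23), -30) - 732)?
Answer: -1/725 ≈ -0.0013793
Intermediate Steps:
g(x, A) = 7 (g(x, A) = 4 + 3 = 7)
1/(g(-1*(-23), -30) - 732) = 1/(7 - 732) = 1/(-725) = -1/725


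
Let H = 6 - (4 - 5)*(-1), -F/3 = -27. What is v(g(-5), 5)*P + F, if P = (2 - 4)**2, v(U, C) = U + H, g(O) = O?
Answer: 81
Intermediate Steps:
F = 81 (F = -3*(-27) = 81)
H = 5 (H = 6 - (-1)*(-1) = 6 - 1*1 = 6 - 1 = 5)
v(U, C) = 5 + U (v(U, C) = U + 5 = 5 + U)
P = 4 (P = (-2)**2 = 4)
v(g(-5), 5)*P + F = (5 - 5)*4 + 81 = 0*4 + 81 = 0 + 81 = 81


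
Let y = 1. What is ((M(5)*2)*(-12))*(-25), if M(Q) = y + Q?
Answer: 3600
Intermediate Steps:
M(Q) = 1 + Q
((M(5)*2)*(-12))*(-25) = (((1 + 5)*2)*(-12))*(-25) = ((6*2)*(-12))*(-25) = (12*(-12))*(-25) = -144*(-25) = 3600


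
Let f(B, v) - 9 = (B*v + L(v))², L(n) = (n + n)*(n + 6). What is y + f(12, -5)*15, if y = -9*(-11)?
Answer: 73734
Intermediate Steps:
y = 99
L(n) = 2*n*(6 + n) (L(n) = (2*n)*(6 + n) = 2*n*(6 + n))
f(B, v) = 9 + (B*v + 2*v*(6 + v))²
y + f(12, -5)*15 = 99 + (9 + (-5)²*(12 + 12 + 2*(-5))²)*15 = 99 + (9 + 25*(12 + 12 - 10)²)*15 = 99 + (9 + 25*14²)*15 = 99 + (9 + 25*196)*15 = 99 + (9 + 4900)*15 = 99 + 4909*15 = 99 + 73635 = 73734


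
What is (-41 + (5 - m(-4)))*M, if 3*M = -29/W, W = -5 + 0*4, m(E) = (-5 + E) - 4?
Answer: -667/15 ≈ -44.467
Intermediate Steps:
m(E) = -9 + E
W = -5 (W = -5 + 0 = -5)
M = 29/15 (M = (-29/(-5))/3 = (-29*(-1/5))/3 = (1/3)*(29/5) = 29/15 ≈ 1.9333)
(-41 + (5 - m(-4)))*M = (-41 + (5 - (-9 - 4)))*(29/15) = (-41 + (5 - 1*(-13)))*(29/15) = (-41 + (5 + 13))*(29/15) = (-41 + 18)*(29/15) = -23*29/15 = -667/15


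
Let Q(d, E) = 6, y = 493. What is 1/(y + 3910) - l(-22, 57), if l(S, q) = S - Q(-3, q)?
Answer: 123285/4403 ≈ 28.000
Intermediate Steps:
l(S, q) = -6 + S (l(S, q) = S - 1*6 = S - 6 = -6 + S)
1/(y + 3910) - l(-22, 57) = 1/(493 + 3910) - (-6 - 22) = 1/4403 - 1*(-28) = 1/4403 + 28 = 123285/4403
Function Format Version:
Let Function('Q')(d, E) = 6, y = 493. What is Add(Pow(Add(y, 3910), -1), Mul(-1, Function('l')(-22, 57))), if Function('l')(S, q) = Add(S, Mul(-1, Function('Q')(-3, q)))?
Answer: Rational(123285, 4403) ≈ 28.000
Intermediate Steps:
Function('l')(S, q) = Add(-6, S) (Function('l')(S, q) = Add(S, Mul(-1, 6)) = Add(S, -6) = Add(-6, S))
Add(Pow(Add(y, 3910), -1), Mul(-1, Function('l')(-22, 57))) = Add(Pow(Add(493, 3910), -1), Mul(-1, Add(-6, -22))) = Add(Pow(4403, -1), Mul(-1, -28)) = Add(Rational(1, 4403), 28) = Rational(123285, 4403)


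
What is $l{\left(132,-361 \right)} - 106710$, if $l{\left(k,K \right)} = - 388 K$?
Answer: $33358$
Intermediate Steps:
$l{\left(132,-361 \right)} - 106710 = \left(-388\right) \left(-361\right) - 106710 = 140068 - 106710 = 33358$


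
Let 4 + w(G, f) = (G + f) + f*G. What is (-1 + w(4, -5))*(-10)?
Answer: 260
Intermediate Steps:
w(G, f) = -4 + G + f + G*f (w(G, f) = -4 + ((G + f) + f*G) = -4 + ((G + f) + G*f) = -4 + (G + f + G*f) = -4 + G + f + G*f)
(-1 + w(4, -5))*(-10) = (-1 + (-4 + 4 - 5 + 4*(-5)))*(-10) = (-1 + (-4 + 4 - 5 - 20))*(-10) = (-1 - 25)*(-10) = -26*(-10) = 260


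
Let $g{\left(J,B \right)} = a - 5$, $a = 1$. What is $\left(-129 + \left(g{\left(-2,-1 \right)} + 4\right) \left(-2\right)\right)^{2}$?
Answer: $16641$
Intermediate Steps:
$g{\left(J,B \right)} = -4$ ($g{\left(J,B \right)} = 1 - 5 = -4$)
$\left(-129 + \left(g{\left(-2,-1 \right)} + 4\right) \left(-2\right)\right)^{2} = \left(-129 + \left(-4 + 4\right) \left(-2\right)\right)^{2} = \left(-129 + 0 \left(-2\right)\right)^{2} = \left(-129 + 0\right)^{2} = \left(-129\right)^{2} = 16641$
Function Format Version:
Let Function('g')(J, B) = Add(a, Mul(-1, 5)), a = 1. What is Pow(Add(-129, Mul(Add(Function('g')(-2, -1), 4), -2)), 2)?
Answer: 16641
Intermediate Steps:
Function('g')(J, B) = -4 (Function('g')(J, B) = Add(1, Mul(-1, 5)) = Add(1, -5) = -4)
Pow(Add(-129, Mul(Add(Function('g')(-2, -1), 4), -2)), 2) = Pow(Add(-129, Mul(Add(-4, 4), -2)), 2) = Pow(Add(-129, Mul(0, -2)), 2) = Pow(Add(-129, 0), 2) = Pow(-129, 2) = 16641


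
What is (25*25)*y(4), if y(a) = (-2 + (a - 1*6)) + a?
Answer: 0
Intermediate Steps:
y(a) = -8 + 2*a (y(a) = (-2 + (a - 6)) + a = (-2 + (-6 + a)) + a = (-8 + a) + a = -8 + 2*a)
(25*25)*y(4) = (25*25)*(-8 + 2*4) = 625*(-8 + 8) = 625*0 = 0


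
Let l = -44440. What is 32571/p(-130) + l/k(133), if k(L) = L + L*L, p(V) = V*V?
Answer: -85277819/150595900 ≈ -0.56627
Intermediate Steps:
p(V) = V²
k(L) = L + L²
32571/p(-130) + l/k(133) = 32571/((-130)²) - 44440*1/(133*(1 + 133)) = 32571/16900 - 44440/(133*134) = 32571*(1/16900) - 44440/17822 = 32571/16900 - 44440*1/17822 = 32571/16900 - 22220/8911 = -85277819/150595900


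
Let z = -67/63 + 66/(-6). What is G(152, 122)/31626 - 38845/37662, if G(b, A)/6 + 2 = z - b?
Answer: -4431131843/4168844442 ≈ -1.0629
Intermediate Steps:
z = -760/63 (z = -67*1/63 + 66*(-⅙) = -67/63 - 11 = -760/63 ≈ -12.063)
G(b, A) = -1772/21 - 6*b (G(b, A) = -12 + 6*(-760/63 - b) = -12 + (-1520/21 - 6*b) = -1772/21 - 6*b)
G(152, 122)/31626 - 38845/37662 = (-1772/21 - 6*152)/31626 - 38845/37662 = (-1772/21 - 912)*(1/31626) - 38845*1/37662 = -20924/21*1/31626 - 38845/37662 = -10462/332073 - 38845/37662 = -4431131843/4168844442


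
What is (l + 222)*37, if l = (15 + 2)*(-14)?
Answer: -592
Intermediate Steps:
l = -238 (l = 17*(-14) = -238)
(l + 222)*37 = (-238 + 222)*37 = -16*37 = -592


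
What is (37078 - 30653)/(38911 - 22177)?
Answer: 6425/16734 ≈ 0.38395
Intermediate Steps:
(37078 - 30653)/(38911 - 22177) = 6425/16734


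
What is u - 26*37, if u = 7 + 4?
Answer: -951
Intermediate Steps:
u = 11
u - 26*37 = 11 - 26*37 = 11 - 962 = -951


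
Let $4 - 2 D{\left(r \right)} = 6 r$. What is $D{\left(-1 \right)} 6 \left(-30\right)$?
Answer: $-900$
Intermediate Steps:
$D{\left(r \right)} = 2 - 3 r$ ($D{\left(r \right)} = 2 - \frac{6 r}{2} = 2 - 3 r$)
$D{\left(-1 \right)} 6 \left(-30\right) = \left(2 - -3\right) 6 \left(-30\right) = \left(2 + 3\right) 6 \left(-30\right) = 5 \cdot 6 \left(-30\right) = 30 \left(-30\right) = -900$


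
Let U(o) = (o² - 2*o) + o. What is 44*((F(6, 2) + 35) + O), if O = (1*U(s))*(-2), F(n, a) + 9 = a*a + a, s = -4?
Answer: -352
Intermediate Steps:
F(n, a) = -9 + a + a² (F(n, a) = -9 + (a*a + a) = -9 + (a² + a) = -9 + (a + a²) = -9 + a + a²)
U(o) = o² - o
O = -40 (O = (1*(-4*(-1 - 4)))*(-2) = (1*(-4*(-5)))*(-2) = (1*20)*(-2) = 20*(-2) = -40)
44*((F(6, 2) + 35) + O) = 44*(((-9 + 2 + 2²) + 35) - 40) = 44*(((-9 + 2 + 4) + 35) - 40) = 44*((-3 + 35) - 40) = 44*(32 - 40) = 44*(-8) = -352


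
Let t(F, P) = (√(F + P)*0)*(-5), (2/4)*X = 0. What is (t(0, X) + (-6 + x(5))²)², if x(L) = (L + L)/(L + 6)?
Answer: 9834496/14641 ≈ 671.71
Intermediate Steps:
X = 0 (X = 2*0 = 0)
x(L) = 2*L/(6 + L) (x(L) = (2*L)/(6 + L) = 2*L/(6 + L))
t(F, P) = 0 (t(F, P) = 0*(-5) = 0)
(t(0, X) + (-6 + x(5))²)² = (0 + (-6 + 2*5/(6 + 5))²)² = (0 + (-6 + 2*5/11)²)² = (0 + (-6 + 2*5*(1/11))²)² = (0 + (-6 + 10/11)²)² = (0 + (-56/11)²)² = (0 + 3136/121)² = (3136/121)² = 9834496/14641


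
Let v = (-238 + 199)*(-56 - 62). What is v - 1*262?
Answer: 4340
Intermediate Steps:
v = 4602 (v = -39*(-118) = 4602)
v - 1*262 = 4602 - 1*262 = 4602 - 262 = 4340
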